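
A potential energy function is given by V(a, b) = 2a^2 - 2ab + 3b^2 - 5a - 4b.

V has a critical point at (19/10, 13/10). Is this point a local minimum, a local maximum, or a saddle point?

The Hessian of V is constant: H = [[4, -2], [-2, 6]].
det(H) = 4·6 − (-2)² = 20.
det(H) > 0 and tr(H) = 10 > 0, so H is positive definite and the point is a local minimum.

local minimum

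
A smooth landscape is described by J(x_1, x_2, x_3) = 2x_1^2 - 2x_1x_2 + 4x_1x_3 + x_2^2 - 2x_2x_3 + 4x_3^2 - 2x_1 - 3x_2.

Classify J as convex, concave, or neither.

convex

J is quadratic, so its Hessian is the constant matrix H = [[4, -2, 4], [-2, 2, -2], [4, -2, 8]].
Leading principal minors: 4, 4, 16.
All positive ⇒ H ≻ 0 ⇒ convex.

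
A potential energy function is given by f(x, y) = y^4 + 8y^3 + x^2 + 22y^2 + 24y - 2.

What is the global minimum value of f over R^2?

-11

f(x,y) separates as P(x) + Q(y) − 2, so its minimum is min P + min Q − 2.
P'(x) = 2x vanishes at x ∈ {0}; Q'(y) = 4(y + 1)(y + 2)(y + 3) vanishes at y ∈ {-3, -2, -1}.
Local minima of P (where P''>0): P(0)=0. Local minima of Q: Q(-3)=-9, Q(-1)=-9.
So the global minimum of f is P(0) + Q(-3) − 2 = 0 − 9 − 2 = -11, attained at (0, -3).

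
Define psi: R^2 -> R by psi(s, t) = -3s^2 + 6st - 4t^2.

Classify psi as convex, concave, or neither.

psi is quadratic, so its Hessian is the constant matrix H = [[-6, 6], [6, -8]].
det(H) = 12, tr(H) = -14.
det(H) > 0 and tr(H) < 0, so H is negative definite everywhere: concave.

concave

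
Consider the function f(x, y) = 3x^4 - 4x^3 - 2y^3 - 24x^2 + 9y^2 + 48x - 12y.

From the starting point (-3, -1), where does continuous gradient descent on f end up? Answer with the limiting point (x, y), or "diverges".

(-2, 1)

f is separable, so gradient descent decouples: x follows -∂f/∂x, y follows -∂f/∂y.
∂f/∂x = 12(x - 2)(x - 1)(x + 2); at x=-3 this is -240, so x increases.
∂f/∂y = -6(y - 2)(y - 1); at y=-1 this is -36, so y increases.
x converges to its nearest critical value -2 (a local min of the x-part); y converges to 1. The iterate converges to (-2, 1).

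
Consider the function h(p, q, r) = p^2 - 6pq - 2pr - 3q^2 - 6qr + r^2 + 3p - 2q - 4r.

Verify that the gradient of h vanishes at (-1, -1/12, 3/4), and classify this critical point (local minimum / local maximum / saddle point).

saddle point

∇h = (2p - 6q - 2r + 3, -6p - 6q - 6r - 2, -2p - 6q + 2r - 4); substituting (-1, -1/12, 3/4) gives ∇h = (0, 0, 0), so (-1, -1/12, 3/4) is indeed a critical point.
The Hessian is constant: H = [[2, -6, -2], [-6, -6, -6], [-2, -6, 2]].
Leading principal minors: Δ₁ = 2, Δ₂ = -48, Δ₃ = -288.
The minors fit neither the all-positive nor the alternating-sign pattern, so H is indefinite: a saddle point.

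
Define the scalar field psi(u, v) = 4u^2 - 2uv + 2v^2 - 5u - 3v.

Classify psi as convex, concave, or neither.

convex

psi is quadratic, so its Hessian is the constant matrix H = [[8, -2], [-2, 4]].
det(H) = 28, tr(H) = 12.
det(H) > 0 and tr(H) > 0, so H is positive definite everywhere: convex.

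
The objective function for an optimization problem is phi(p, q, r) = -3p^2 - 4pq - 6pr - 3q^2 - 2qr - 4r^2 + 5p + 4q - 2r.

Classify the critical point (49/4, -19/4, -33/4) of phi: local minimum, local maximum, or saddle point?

The Hessian is constant: H = [[-6, -4, -6], [-4, -6, -2], [-6, -2, -8]].
Leading principal minors: Δ₁ = -6, Δ₂ = 20, Δ₃ = -16.
The minors alternate sign starting negative (−, +, −), so H is negative definite: a local maximum.

local maximum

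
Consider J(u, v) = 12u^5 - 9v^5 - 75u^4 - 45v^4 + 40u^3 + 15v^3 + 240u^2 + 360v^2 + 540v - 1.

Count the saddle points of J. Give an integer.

8

J separates as a function of u plus a function of v, so ∇J=0 decouples.
∂J/∂u = 60u(u - 4)(u - 2)(u + 1) = 0 at u ∈ {-1, 0, 2, 4}; ∂J/∂v = -45(v - 2)(v + 1)(v + 2)(v + 3) = 0 at v ∈ {-3, -2, -1, 2}.
The Hessian is diagonal: diag(J_uu, J_vv). Second derivatives: J_uu(-1)=-900, J_uu(0)=480, J_uu(2)=-720, J_uu(4)=2400; J_vv(-3)=450, J_vv(-2)=-180, J_vv(-1)=270, J_vv(2)=-2700.
Saddle points occur where the two diagonal entries have opposite signs: (-1, -3), (-1, -1), (0, -2), (0, 2), (2, -3), (2, -1), (4, -2), (4, 2). Count: 8.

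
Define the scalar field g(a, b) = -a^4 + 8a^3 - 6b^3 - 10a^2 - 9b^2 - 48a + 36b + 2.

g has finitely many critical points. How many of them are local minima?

g separates as a function of a plus a function of b, so ∇g=0 decouples.
∂g/∂a = -4(a - 4)(a - 3)(a + 1) = 0 at a ∈ {-1, 3, 4}; ∂g/∂b = -18(b - 1)(b + 2) = 0 at b ∈ {-2, 1}.
The Hessian is diagonal: diag(g_aa, g_bb). Second derivatives: g_aa(-1)=-80, g_aa(3)=16, g_aa(4)=-20; g_bb(-2)=54, g_bb(1)=-54.
Local minima occur where both diagonal entries positive: (3, -2). Count: 1.

1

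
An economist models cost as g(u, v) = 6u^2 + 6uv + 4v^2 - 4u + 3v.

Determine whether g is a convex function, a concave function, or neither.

g is quadratic, so its Hessian is the constant matrix H = [[12, 6], [6, 8]].
det(H) = 60, tr(H) = 20.
det(H) > 0 and tr(H) > 0, so H is positive definite everywhere: convex.

convex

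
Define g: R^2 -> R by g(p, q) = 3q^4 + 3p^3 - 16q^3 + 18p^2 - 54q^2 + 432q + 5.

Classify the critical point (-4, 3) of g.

The mixed partial ∂²g/∂p∂q is 0, so the Hessian at any point is diag(g_pp, g_qq) = diag(18(p + 2), 12(3q^2 - 8q - 9)).
At (-4, 3): H = diag(-36, -72).
Both eigenvalues are negative, so H is negative definite: a local maximum.

local maximum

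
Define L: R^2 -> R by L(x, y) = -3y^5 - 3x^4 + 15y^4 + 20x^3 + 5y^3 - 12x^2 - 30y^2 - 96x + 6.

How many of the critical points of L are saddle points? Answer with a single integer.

L separates as a function of x plus a function of y, so ∇L=0 decouples.
∂L/∂x = -12(x - 4)(x - 2)(x + 1) = 0 at x ∈ {-1, 2, 4}; ∂L/∂y = -15y(y - 4)(y - 1)(y + 1) = 0 at y ∈ {-1, 0, 1, 4}.
The Hessian is diagonal: diag(L_xx, L_yy). Second derivatives: L_xx(-1)=-180, L_xx(2)=72, L_xx(4)=-120; L_yy(-1)=150, L_yy(0)=-60, L_yy(1)=90, L_yy(4)=-900.
Saddle points occur where the two diagonal entries have opposite signs: (-1, -1), (-1, 1), (2, 0), (2, 4), (4, -1), (4, 1). Count: 6.

6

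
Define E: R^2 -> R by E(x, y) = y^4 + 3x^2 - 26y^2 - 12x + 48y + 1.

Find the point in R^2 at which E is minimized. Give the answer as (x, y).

E(x,y) separates as P(x) + Q(y) + 1, so its minimum is min P + min Q + 1.
P'(x) = 6x - 12 vanishes at x ∈ {2}; Q'(y) = 4(y - 3)(y - 1)(y + 4) vanishes at y ∈ {-4, 1, 3}.
Local minima of P (where P''>0): P(2)=-12. Local minima of Q: Q(-4)=-352, Q(3)=-9.
So the global minimum of E is P(2) + Q(-4) + 1 = -12 − 352 + 1 = -363, attained at (2, -4).

(2, -4)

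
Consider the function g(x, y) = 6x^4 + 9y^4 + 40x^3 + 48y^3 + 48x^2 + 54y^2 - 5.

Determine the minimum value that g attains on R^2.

g(x,y) separates as P(x) + Q(y) − 5, so its minimum is min P + min Q − 5.
P'(x) = 24x(x + 1)(x + 4) vanishes at x ∈ {-4, -1, 0}; Q'(y) = 36y(y + 1)(y + 3) vanishes at y ∈ {-3, -1, 0}.
Local minima of P (where P''>0): P(-4)=-256, P(0)=0. Local minima of Q: Q(-3)=-81, Q(0)=0.
So the global minimum of g is P(-4) + Q(-3) − 5 = -256 − 81 − 5 = -342, attained at (-4, -3).

-342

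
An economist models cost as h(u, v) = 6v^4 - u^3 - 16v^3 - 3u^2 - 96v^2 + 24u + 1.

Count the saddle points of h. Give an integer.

h separates as a function of u plus a function of v, so ∇h=0 decouples.
∂h/∂u = -3(u - 2)(u + 4) = 0 at u ∈ {-4, 2}; ∂h/∂v = 24v(v - 4)(v + 2) = 0 at v ∈ {-2, 0, 4}.
The Hessian is diagonal: diag(h_uu, h_vv). Second derivatives: h_uu(-4)=18, h_uu(2)=-18; h_vv(-2)=288, h_vv(0)=-192, h_vv(4)=576.
Saddle points occur where the two diagonal entries have opposite signs: (-4, 0), (2, -2), (2, 4). Count: 3.

3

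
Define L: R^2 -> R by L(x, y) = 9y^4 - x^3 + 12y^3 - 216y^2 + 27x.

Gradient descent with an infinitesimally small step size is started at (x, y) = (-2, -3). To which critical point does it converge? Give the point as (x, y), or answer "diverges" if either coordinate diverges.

(-3, -4)

L is separable, so gradient descent decouples: x follows -∂L/∂x, y follows -∂L/∂y.
∂L/∂x = -3(x - 3)(x + 3); at x=-2 this is 15, so x decreases.
∂L/∂y = 36y(y - 3)(y + 4); at y=-3 this is 648, so y decreases.
x converges to its nearest critical value -3 (a local min of the x-part); y converges to -4. The iterate converges to (-3, -4).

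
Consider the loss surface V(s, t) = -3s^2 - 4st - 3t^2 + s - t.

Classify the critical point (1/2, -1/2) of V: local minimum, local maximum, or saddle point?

local maximum

The Hessian of V is constant: H = [[-6, -4], [-4, -6]].
det(H) = (-6)·(-6) − (-4)² = 20.
det(H) > 0 and tr(H) = -12 < 0, so H is negative definite and the point is a local maximum.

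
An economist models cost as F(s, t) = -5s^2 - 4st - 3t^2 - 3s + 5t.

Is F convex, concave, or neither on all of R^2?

F is quadratic, so its Hessian is the constant matrix H = [[-10, -4], [-4, -6]].
det(H) = 44, tr(H) = -16.
det(H) > 0 and tr(H) < 0, so H is negative definite everywhere: concave.

concave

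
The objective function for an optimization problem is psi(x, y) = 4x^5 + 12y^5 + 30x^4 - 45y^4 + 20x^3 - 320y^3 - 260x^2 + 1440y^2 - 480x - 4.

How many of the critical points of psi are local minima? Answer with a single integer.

psi separates as a function of x plus a function of y, so ∇psi=0 decouples.
∂psi/∂x = 20(x - 2)(x + 1)(x + 3)(x + 4) = 0 at x ∈ {-4, -3, -1, 2}; ∂psi/∂y = 60y(y - 4)(y - 3)(y + 4) = 0 at y ∈ {-4, 0, 3, 4}.
The Hessian is diagonal: diag(psi_xx, psi_yy). Second derivatives: psi_xx(-4)=-360, psi_xx(-3)=200, psi_xx(-1)=-360, psi_xx(2)=1800; psi_yy(-4)=-13440, psi_yy(0)=2880, psi_yy(3)=-1260, psi_yy(4)=1920.
Local minima occur where both diagonal entries positive: (-3, 0), (-3, 4), (2, 0), (2, 4). Count: 4.

4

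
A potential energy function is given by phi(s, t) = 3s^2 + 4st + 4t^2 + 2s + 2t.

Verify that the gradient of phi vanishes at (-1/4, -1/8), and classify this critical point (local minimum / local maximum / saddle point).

local minimum

∇phi = (6s + 4t + 2, 4s + 8t + 2); substituting (-1/4, -1/8) gives ∇phi = (0, 0), so (-1/4, -1/8) is indeed a critical point.
The Hessian of phi is constant: H = [[6, 4], [4, 8]].
det(H) = 6·8 − 4² = 32.
det(H) > 0 and tr(H) = 14 > 0, so H is positive definite and the point is a local minimum.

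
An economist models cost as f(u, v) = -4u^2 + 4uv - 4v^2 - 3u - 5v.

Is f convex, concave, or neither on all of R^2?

concave

f is quadratic, so its Hessian is the constant matrix H = [[-8, 4], [4, -8]].
det(H) = 48, tr(H) = -16.
det(H) > 0 and tr(H) < 0, so H is negative definite everywhere: concave.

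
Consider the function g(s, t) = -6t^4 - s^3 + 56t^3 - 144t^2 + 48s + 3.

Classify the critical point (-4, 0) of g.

saddle point

The mixed partial ∂²g/∂s∂t is 0, so the Hessian at any point is diag(g_ss, g_tt) = diag(-6s, 24(-3t^2 + 14t - 12)).
At (-4, 0): H = diag(24, -288).
The eigenvalues have opposite signs, so H is indefinite: a saddle point.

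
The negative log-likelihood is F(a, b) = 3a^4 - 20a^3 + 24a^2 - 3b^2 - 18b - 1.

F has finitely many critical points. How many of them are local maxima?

1

F separates as a function of a plus a function of b, so ∇F=0 decouples.
∂F/∂a = 12a(a - 4)(a - 1) = 0 at a ∈ {0, 1, 4}; ∂F/∂b = -6(b + 3) = 0 at b ∈ {-3}.
The Hessian is diagonal: diag(F_aa, F_bb). Second derivatives: F_aa(0)=48, F_aa(1)=-36, F_aa(4)=144; F_bb(-3)=-6.
Local maxima occur where both diagonal entries negative: (1, -3). Count: 1.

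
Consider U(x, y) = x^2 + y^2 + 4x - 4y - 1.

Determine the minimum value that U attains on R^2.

-9

U(x,y) separates as P(x) + Q(y) − 1, so its minimum is min P + min Q − 1.
P'(x) = 2x + 4 vanishes at x ∈ {-2}; Q'(y) = 2y - 4 vanishes at y ∈ {2}.
Local minima of P (where P''>0): P(-2)=-4. Local minima of Q: Q(2)=-4.
So the global minimum of U is P(-2) + Q(2) − 1 = -4 − 4 − 1 = -9, attained at (-2, 2).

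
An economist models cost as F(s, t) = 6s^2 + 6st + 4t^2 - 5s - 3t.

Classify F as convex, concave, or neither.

convex

F is quadratic, so its Hessian is the constant matrix H = [[12, 6], [6, 8]].
det(H) = 60, tr(H) = 20.
det(H) > 0 and tr(H) > 0, so H is positive definite everywhere: convex.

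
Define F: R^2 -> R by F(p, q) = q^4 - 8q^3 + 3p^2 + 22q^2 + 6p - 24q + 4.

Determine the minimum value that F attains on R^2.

-8

F(p,q) separates as A(p) + B(q) + 4, so its minimum is min A + min B + 4.
A'(p) = 6p + 6 vanishes at p ∈ {-1}; B'(q) = 4(q - 3)(q - 2)(q - 1) vanishes at q ∈ {1, 2, 3}.
Local minima of A (where A''>0): A(-1)=-3. Local minima of B: B(1)=-9, B(3)=-9.
So the global minimum of F is A(-1) + B(1) + 4 = -3 − 9 + 4 = -8, attained at (-1, 1).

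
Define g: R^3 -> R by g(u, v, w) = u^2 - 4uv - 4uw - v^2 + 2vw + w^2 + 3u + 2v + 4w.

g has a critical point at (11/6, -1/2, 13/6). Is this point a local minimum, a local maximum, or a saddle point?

The Hessian is constant: H = [[2, -4, -4], [-4, -2, 2], [-4, 2, 2]].
Leading principal minors: Δ₁ = 2, Δ₂ = -20, Δ₃ = 48.
The minors fit neither the all-positive nor the alternating-sign pattern, so H is indefinite: a saddle point.

saddle point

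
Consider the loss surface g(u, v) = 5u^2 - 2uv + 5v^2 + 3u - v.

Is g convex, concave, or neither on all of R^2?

g is quadratic, so its Hessian is the constant matrix H = [[10, -2], [-2, 10]].
det(H) = 96, tr(H) = 20.
det(H) > 0 and tr(H) > 0, so H is positive definite everywhere: convex.

convex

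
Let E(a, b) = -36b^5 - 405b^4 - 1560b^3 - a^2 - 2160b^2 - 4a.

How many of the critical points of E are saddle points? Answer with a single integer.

2

E separates as a function of a plus a function of b, so ∇E=0 decouples.
∂E/∂a = -2(a + 2) = 0 at a ∈ {-2}; ∂E/∂b = -180b(b + 2)(b + 3)(b + 4) = 0 at b ∈ {-4, -3, -2, 0}.
The Hessian is diagonal: diag(E_aa, E_bb). Second derivatives: E_aa(-2)=-2; E_bb(-4)=1440, E_bb(-3)=-540, E_bb(-2)=720, E_bb(0)=-4320.
Saddle points occur where the two diagonal entries have opposite signs: (-2, -4), (-2, -2). Count: 2.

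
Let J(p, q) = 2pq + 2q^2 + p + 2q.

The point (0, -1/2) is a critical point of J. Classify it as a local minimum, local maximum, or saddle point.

The Hessian of J is constant: H = [[0, 2], [2, 4]].
det(H) = 0·4 − 2² = -4.
Since det(H) < 0, H is indefinite and the critical point is a saddle point.

saddle point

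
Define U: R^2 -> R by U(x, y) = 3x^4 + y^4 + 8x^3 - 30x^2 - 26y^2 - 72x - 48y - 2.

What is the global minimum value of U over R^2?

-506

U(x,y) separates as P(x) + Q(y) − 2, so its minimum is min P + min Q − 2.
P'(x) = 12(x - 2)(x + 1)(x + 3) vanishes at x ∈ {-3, -1, 2}; Q'(y) = 4(y - 4)(y + 1)(y + 3) vanishes at y ∈ {-3, -1, 4}.
Local minima of P (where P''>0): P(-3)=-27, P(2)=-152. Local minima of Q: Q(-3)=-9, Q(4)=-352.
So the global minimum of U is P(2) + Q(4) − 2 = -152 − 352 − 2 = -506, attained at (2, 4).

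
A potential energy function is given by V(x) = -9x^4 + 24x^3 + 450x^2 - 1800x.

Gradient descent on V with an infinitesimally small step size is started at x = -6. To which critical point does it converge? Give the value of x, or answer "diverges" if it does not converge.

V'(x) = -36(x - 5)(x - 2)(x + 5), so V'(-6) = 3168.
Gradient descent moves in the -V' direction, i.e. x is decreasing.
There is no critical point below x=-6, and V' keeps the same sign, so the iterate runs off to −∞.

diverges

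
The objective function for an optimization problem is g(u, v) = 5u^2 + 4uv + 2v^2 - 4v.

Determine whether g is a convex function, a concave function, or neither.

g is quadratic, so its Hessian is the constant matrix H = [[10, 4], [4, 4]].
det(H) = 24, tr(H) = 14.
det(H) > 0 and tr(H) > 0, so H is positive definite everywhere: convex.

convex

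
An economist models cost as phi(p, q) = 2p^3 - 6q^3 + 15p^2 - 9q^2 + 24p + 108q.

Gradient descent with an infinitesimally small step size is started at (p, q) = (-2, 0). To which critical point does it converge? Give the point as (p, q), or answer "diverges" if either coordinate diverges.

phi is separable, so gradient descent decouples: p follows -∂phi/∂p, q follows -∂phi/∂q.
∂phi/∂p = 6(p + 1)(p + 4); at p=-2 this is -12, so p increases.
∂phi/∂q = -18(q - 2)(q + 3); at q=0 this is 108, so q decreases.
p converges to its nearest critical value -1 (a local min of the p-part); q converges to -3. The iterate converges to (-1, -3).

(-1, -3)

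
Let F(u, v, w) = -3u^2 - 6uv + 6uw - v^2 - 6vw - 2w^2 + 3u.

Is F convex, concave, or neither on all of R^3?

neither

F is quadratic, so its Hessian is the constant matrix H = [[-6, -6, 6], [-6, -2, -6], [6, -6, -4]].
Leading principal minors: -6, -24, 816.
Neither pattern holds ⇒ H is indefinite ⇒ neither convex nor concave.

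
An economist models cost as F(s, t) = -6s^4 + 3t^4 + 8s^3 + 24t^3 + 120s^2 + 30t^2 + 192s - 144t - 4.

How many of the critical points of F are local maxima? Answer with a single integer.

F separates as a function of s plus a function of t, so ∇F=0 decouples.
∂F/∂s = -24(s - 4)(s + 1)(s + 2) = 0 at s ∈ {-2, -1, 4}; ∂F/∂t = 12(t - 1)(t + 3)(t + 4) = 0 at t ∈ {-4, -3, 1}.
The Hessian is diagonal: diag(F_ss, F_tt). Second derivatives: F_ss(-2)=-144, F_ss(-1)=120, F_ss(4)=-720; F_tt(-4)=60, F_tt(-3)=-48, F_tt(1)=240.
Local maxima occur where both diagonal entries negative: (-2, -3), (4, -3). Count: 2.

2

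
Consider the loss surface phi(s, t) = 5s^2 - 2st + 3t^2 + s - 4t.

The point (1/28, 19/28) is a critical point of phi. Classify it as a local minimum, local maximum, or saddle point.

The Hessian of phi is constant: H = [[10, -2], [-2, 6]].
det(H) = 10·6 − (-2)² = 56.
det(H) > 0 and tr(H) = 16 > 0, so H is positive definite and the point is a local minimum.

local minimum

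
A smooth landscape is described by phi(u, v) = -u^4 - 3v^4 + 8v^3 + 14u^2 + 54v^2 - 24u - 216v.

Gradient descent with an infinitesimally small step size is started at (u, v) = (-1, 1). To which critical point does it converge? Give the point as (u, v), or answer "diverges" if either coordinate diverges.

phi is separable, so gradient descent decouples: u follows -∂phi/∂u, v follows -∂phi/∂v.
∂phi/∂u = -4(u - 2)(u - 1)(u + 3); at u=-1 this is -48, so u increases.
∂phi/∂v = -12(v - 3)(v - 2)(v + 3); at v=1 this is -96, so v increases.
u converges to its nearest critical value 1 (a local min of the u-part); v converges to 2. The iterate converges to (1, 2).

(1, 2)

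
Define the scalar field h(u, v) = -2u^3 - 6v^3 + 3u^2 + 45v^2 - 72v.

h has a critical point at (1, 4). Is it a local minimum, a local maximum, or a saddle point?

The mixed partial ∂²h/∂u∂v is 0, so the Hessian at any point is diag(h_uu, h_vv) = diag(6(-2u + 1), 18(-2v + 5)).
At (1, 4): H = diag(-6, -54).
Both eigenvalues are negative, so H is negative definite: a local maximum.

local maximum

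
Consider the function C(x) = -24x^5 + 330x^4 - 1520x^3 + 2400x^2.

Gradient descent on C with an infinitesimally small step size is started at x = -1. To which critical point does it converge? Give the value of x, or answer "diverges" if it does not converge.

C'(x) = -120x(x - 5)(x - 4)(x - 2), so C'(-1) = -10800.
Gradient descent moves in the -C' direction, i.e. x is increasing.
The nearest critical point in that direction is x = 0, where C'' = 4800 > 0 (a local minimum). The iterate converges there.

0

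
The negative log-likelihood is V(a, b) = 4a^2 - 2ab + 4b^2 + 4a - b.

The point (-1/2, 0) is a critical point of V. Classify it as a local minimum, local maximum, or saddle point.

The Hessian of V is constant: H = [[8, -2], [-2, 8]].
det(H) = 8·8 − (-2)² = 60.
det(H) > 0 and tr(H) = 16 > 0, so H is positive definite and the point is a local minimum.

local minimum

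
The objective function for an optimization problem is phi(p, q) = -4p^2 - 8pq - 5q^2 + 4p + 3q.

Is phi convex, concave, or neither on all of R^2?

concave

phi is quadratic, so its Hessian is the constant matrix H = [[-8, -8], [-8, -10]].
det(H) = 16, tr(H) = -18.
det(H) > 0 and tr(H) < 0, so H is negative definite everywhere: concave.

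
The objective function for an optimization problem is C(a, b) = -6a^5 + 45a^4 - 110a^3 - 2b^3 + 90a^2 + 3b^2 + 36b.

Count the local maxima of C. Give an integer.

C separates as a function of a plus a function of b, so ∇C=0 decouples.
∂C/∂a = -30a(a - 3)(a - 2)(a - 1) = 0 at a ∈ {0, 1, 2, 3}; ∂C/∂b = -6(b - 3)(b + 2) = 0 at b ∈ {-2, 3}.
The Hessian is diagonal: diag(C_aa, C_bb). Second derivatives: C_aa(0)=180, C_aa(1)=-60, C_aa(2)=60, C_aa(3)=-180; C_bb(-2)=30, C_bb(3)=-30.
Local maxima occur where both diagonal entries negative: (1, 3), (3, 3). Count: 2.

2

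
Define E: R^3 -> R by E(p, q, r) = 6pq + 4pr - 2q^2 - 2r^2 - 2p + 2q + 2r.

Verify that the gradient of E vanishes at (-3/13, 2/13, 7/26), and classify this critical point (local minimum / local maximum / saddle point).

∇E = (6q + 4r - 2, 6p - 4q + 2, 4p - 4r + 2); substituting (-3/13, 2/13, 7/26) gives ∇E = (0, 0, 0), so (-3/13, 2/13, 7/26) is indeed a critical point.
The Hessian is constant: H = [[0, 6, 4], [6, -4, 0], [4, 0, -4]].
Leading principal minors: Δ₁ = 0, Δ₂ = -36, Δ₃ = 208.
The minors fit neither the all-positive nor the alternating-sign pattern, so H is indefinite: a saddle point.

saddle point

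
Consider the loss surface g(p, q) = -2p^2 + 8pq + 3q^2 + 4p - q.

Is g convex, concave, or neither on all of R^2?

g is quadratic, so its Hessian is the constant matrix H = [[-4, 8], [8, 6]].
det(H) = -88, tr(H) = 2.
det(H) < 0, so H is indefinite: neither convex nor concave.

neither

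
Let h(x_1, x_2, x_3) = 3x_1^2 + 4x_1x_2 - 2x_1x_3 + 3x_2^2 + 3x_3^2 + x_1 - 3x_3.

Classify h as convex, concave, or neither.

h is quadratic, so its Hessian is the constant matrix H = [[6, 4, -2], [4, 6, 0], [-2, 0, 6]].
Leading principal minors: 6, 20, 96.
All positive ⇒ H ≻ 0 ⇒ convex.

convex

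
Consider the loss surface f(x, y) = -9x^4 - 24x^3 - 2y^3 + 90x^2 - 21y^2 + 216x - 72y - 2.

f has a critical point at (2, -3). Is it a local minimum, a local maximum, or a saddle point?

The mixed partial ∂²f/∂x∂y is 0, so the Hessian at any point is diag(f_xx, f_yy) = diag(36(-3x^2 - 4x + 5), -6(2y + 7)).
At (2, -3): H = diag(-540, -6).
Both eigenvalues are negative, so H is negative definite: a local maximum.

local maximum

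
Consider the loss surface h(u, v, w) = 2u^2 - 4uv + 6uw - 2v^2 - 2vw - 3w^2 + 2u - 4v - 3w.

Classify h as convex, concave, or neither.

h is quadratic, so its Hessian is the constant matrix H = [[4, -4, 6], [-4, -4, -2], [6, -2, -6]].
Leading principal minors: 4, -32, 416.
Neither pattern holds ⇒ H is indefinite ⇒ neither convex nor concave.

neither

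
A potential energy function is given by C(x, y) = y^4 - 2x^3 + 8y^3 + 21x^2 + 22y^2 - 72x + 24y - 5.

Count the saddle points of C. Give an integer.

C separates as a function of x plus a function of y, so ∇C=0 decouples.
∂C/∂x = -6(x - 4)(x - 3) = 0 at x ∈ {3, 4}; ∂C/∂y = 4(y + 1)(y + 2)(y + 3) = 0 at y ∈ {-3, -2, -1}.
The Hessian is diagonal: diag(C_xx, C_yy). Second derivatives: C_xx(3)=6, C_xx(4)=-6; C_yy(-3)=8, C_yy(-2)=-4, C_yy(-1)=8.
Saddle points occur where the two diagonal entries have opposite signs: (3, -2), (4, -3), (4, -1). Count: 3.

3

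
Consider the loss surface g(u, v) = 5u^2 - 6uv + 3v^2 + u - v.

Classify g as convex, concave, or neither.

convex

g is quadratic, so its Hessian is the constant matrix H = [[10, -6], [-6, 6]].
det(H) = 24, tr(H) = 16.
det(H) > 0 and tr(H) > 0, so H is positive definite everywhere: convex.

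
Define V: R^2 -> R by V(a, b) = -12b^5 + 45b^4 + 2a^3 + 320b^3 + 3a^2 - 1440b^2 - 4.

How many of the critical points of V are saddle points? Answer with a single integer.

4

V separates as a function of a plus a function of b, so ∇V=0 decouples.
∂V/∂a = 6a(a + 1) = 0 at a ∈ {-1, 0}; ∂V/∂b = -60b(b - 4)(b - 3)(b + 4) = 0 at b ∈ {-4, 0, 3, 4}.
The Hessian is diagonal: diag(V_aa, V_bb). Second derivatives: V_aa(-1)=-6, V_aa(0)=6; V_bb(-4)=13440, V_bb(0)=-2880, V_bb(3)=1260, V_bb(4)=-1920.
Saddle points occur where the two diagonal entries have opposite signs: (-1, -4), (-1, 3), (0, 0), (0, 4). Count: 4.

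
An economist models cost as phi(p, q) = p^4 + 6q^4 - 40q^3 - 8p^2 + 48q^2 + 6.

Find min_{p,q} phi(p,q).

-266

phi(p,q) separates as A(p) + B(q) + 6, so its minimum is min A + min B + 6.
A'(p) = 4p(p - 2)(p + 2) vanishes at p ∈ {-2, 0, 2}; B'(q) = 24q(q - 4)(q - 1) vanishes at q ∈ {0, 1, 4}.
Local minima of A (where A''>0): A(-2)=-16, A(2)=-16. Local minima of B: B(0)=0, B(4)=-256.
So the global minimum of phi is A(-2) + B(4) + 6 = -16 − 256 + 6 = -266, attained at (-2, 4).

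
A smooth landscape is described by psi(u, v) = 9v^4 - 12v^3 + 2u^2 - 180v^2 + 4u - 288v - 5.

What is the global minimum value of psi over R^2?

psi(u,v) separates as P(u) + Q(v) − 5, so its minimum is min P + min Q − 5.
P'(u) = 4u + 4 vanishes at u ∈ {-1}; Q'(v) = 36(v - 4)(v + 1)(v + 2) vanishes at v ∈ {-2, -1, 4}.
Local minima of P (where P''>0): P(-1)=-2. Local minima of Q: Q(-2)=96, Q(4)=-2496.
So the global minimum of psi is P(-1) + Q(4) − 5 = -2 − 2496 − 5 = -2503, attained at (-1, 4).

-2503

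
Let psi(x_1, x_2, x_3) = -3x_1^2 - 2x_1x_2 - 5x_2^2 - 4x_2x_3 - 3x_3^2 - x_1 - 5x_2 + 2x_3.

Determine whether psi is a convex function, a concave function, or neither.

psi is quadratic, so its Hessian is the constant matrix H = [[-6, -2, 0], [-2, -10, -4], [0, -4, -6]].
Leading principal minors: -6, 56, -240.
Signs alternate −, +, − ⇒ H ≺ 0 ⇒ concave.

concave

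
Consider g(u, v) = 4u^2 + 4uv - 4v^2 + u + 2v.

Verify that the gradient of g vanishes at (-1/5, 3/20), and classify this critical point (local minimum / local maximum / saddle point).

saddle point

∇g = (8u + 4v + 1, 4u - 8v + 2); substituting (-1/5, 3/20) gives ∇g = (0, 0), so (-1/5, 3/20) is indeed a critical point.
The Hessian of g is constant: H = [[8, 4], [4, -8]].
det(H) = 8·(-8) − 4² = -80.
Since det(H) < 0, H is indefinite and the critical point is a saddle point.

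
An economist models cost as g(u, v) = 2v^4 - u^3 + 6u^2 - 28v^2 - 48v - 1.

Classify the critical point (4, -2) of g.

The mixed partial ∂²g/∂u∂v is 0, so the Hessian at any point is diag(g_uu, g_vv) = diag(6(-u + 2), 8(3v^2 - 7)).
At (4, -2): H = diag(-12, 40).
The eigenvalues have opposite signs, so H is indefinite: a saddle point.

saddle point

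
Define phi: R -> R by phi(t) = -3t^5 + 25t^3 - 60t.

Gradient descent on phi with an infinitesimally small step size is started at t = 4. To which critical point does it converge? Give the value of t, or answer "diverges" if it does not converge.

diverges

phi'(t) = -15(t - 2)(t - 1)(t + 1)(t + 2), so phi'(4) = -2700.
Gradient descent moves in the -phi' direction, i.e. t is increasing.
There is no critical point above t=4, and phi' keeps the same sign, so the iterate runs off to +∞.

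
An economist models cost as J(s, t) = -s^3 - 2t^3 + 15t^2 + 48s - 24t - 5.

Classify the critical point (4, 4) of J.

local maximum

The mixed partial ∂²J/∂s∂t is 0, so the Hessian at any point is diag(J_ss, J_tt) = diag(-6s, 6(-2t + 5)).
At (4, 4): H = diag(-24, -18).
Both eigenvalues are negative, so H is negative definite: a local maximum.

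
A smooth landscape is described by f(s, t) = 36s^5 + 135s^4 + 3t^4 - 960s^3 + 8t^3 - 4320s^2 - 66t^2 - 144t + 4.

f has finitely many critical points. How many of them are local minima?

4

f separates as a function of s plus a function of t, so ∇f=0 decouples.
∂f/∂s = 180s(s - 4)(s + 3)(s + 4) = 0 at s ∈ {-4, -3, 0, 4}; ∂f/∂t = 12(t - 3)(t + 1)(t + 4) = 0 at t ∈ {-4, -1, 3}.
The Hessian is diagonal: diag(f_ss, f_tt). Second derivatives: f_ss(-4)=-5760, f_ss(-3)=3780, f_ss(0)=-8640, f_ss(4)=40320; f_tt(-4)=252, f_tt(-1)=-144, f_tt(3)=336.
Local minima occur where both diagonal entries positive: (-3, -4), (-3, 3), (4, -4), (4, 3). Count: 4.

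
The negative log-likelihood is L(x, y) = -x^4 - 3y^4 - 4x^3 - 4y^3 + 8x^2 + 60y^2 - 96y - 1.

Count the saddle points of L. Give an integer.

4

L separates as a function of x plus a function of y, so ∇L=0 decouples.
∂L/∂x = -4x(x - 1)(x + 4) = 0 at x ∈ {-4, 0, 1}; ∂L/∂y = -12(y - 2)(y - 1)(y + 4) = 0 at y ∈ {-4, 1, 2}.
The Hessian is diagonal: diag(L_xx, L_yy). Second derivatives: L_xx(-4)=-80, L_xx(0)=16, L_xx(1)=-20; L_yy(-4)=-360, L_yy(1)=60, L_yy(2)=-72.
Saddle points occur where the two diagonal entries have opposite signs: (-4, 1), (0, -4), (0, 2), (1, 1). Count: 4.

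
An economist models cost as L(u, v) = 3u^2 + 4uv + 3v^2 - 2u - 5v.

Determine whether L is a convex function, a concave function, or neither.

L is quadratic, so its Hessian is the constant matrix H = [[6, 4], [4, 6]].
det(H) = 20, tr(H) = 12.
det(H) > 0 and tr(H) > 0, so H is positive definite everywhere: convex.

convex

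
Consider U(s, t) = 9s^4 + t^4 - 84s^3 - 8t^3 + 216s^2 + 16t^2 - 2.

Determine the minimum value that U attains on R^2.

-2

U(s,t) separates as P(s) + Q(t) − 2, so its minimum is min P + min Q − 2.
P'(s) = 36s(s - 4)(s - 3) vanishes at s ∈ {0, 3, 4}; Q'(t) = 4t(t - 4)(t - 2) vanishes at t ∈ {0, 2, 4}.
Local minima of P (where P''>0): P(0)=0, P(4)=384. Local minima of Q: Q(0)=0, Q(4)=0.
So the global minimum of U is P(0) + Q(0) − 2 = 0 + 0 − 2 = -2, attained at (0, 0).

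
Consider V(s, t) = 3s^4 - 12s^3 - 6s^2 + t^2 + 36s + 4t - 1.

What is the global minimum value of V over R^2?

-32

V(s,t) separates as P(s) + Q(t) − 1, so its minimum is min P + min Q − 1.
P'(s) = 12(s - 3)(s - 1)(s + 1) vanishes at s ∈ {-1, 1, 3}; Q'(t) = 2(t + 2) vanishes at t ∈ {-2}.
Local minima of P (where P''>0): P(-1)=-27, P(3)=-27. Local minima of Q: Q(-2)=-4.
So the global minimum of V is P(-1) + Q(-2) − 1 = -27 − 4 − 1 = -32, attained at (-1, -2).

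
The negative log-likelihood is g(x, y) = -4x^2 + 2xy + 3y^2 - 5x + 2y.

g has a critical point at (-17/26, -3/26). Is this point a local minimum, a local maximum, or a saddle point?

saddle point

The Hessian of g is constant: H = [[-8, 2], [2, 6]].
det(H) = (-8)·6 − 2² = -52.
Since det(H) < 0, H is indefinite and the critical point is a saddle point.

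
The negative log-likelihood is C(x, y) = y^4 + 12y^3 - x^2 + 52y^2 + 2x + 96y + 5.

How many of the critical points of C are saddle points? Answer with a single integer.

2

C separates as a function of x plus a function of y, so ∇C=0 decouples.
∂C/∂x = -2(x - 1) = 0 at x ∈ {1}; ∂C/∂y = 4(y + 2)(y + 3)(y + 4) = 0 at y ∈ {-4, -3, -2}.
The Hessian is diagonal: diag(C_xx, C_yy). Second derivatives: C_xx(1)=-2; C_yy(-4)=8, C_yy(-3)=-4, C_yy(-2)=8.
Saddle points occur where the two diagonal entries have opposite signs: (1, -4), (1, -2). Count: 2.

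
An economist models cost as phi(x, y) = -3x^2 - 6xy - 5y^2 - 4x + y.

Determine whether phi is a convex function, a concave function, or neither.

concave

phi is quadratic, so its Hessian is the constant matrix H = [[-6, -6], [-6, -10]].
det(H) = 24, tr(H) = -16.
det(H) > 0 and tr(H) < 0, so H is negative definite everywhere: concave.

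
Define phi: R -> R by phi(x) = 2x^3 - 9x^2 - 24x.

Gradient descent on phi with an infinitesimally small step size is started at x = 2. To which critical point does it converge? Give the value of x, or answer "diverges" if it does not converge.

4

phi'(x) = 6(x - 4)(x + 1), so phi'(2) = -36.
Gradient descent moves in the -phi' direction, i.e. x is increasing.
The nearest critical point in that direction is x = 4, where phi'' = 30 > 0 (a local minimum). The iterate converges there.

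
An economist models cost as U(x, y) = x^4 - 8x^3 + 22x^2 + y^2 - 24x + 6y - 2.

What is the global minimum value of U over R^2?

U(x,y) separates as P(x) + Q(y) − 2, so its minimum is min P + min Q − 2.
P'(x) = 4(x - 3)(x - 2)(x - 1) vanishes at x ∈ {1, 2, 3}; Q'(y) = 2y + 6 vanishes at y ∈ {-3}.
Local minima of P (where P''>0): P(1)=-9, P(3)=-9. Local minima of Q: Q(-3)=-9.
So the global minimum of U is P(1) + Q(-3) − 2 = -9 − 9 − 2 = -20, attained at (1, -3).

-20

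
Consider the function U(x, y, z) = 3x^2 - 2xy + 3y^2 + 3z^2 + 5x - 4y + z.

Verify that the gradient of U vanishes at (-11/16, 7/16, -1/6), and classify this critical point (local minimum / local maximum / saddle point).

local minimum

∇U = (6x - 2y + 5, -2x + 6y - 4, 6z + 1); substituting (-11/16, 7/16, -1/6) gives ∇U = (0, 0, 0), so (-11/16, 7/16, -1/6) is indeed a critical point.
The Hessian is constant: H = [[6, -2, 0], [-2, 6, 0], [0, 0, 6]].
Leading principal minors: Δ₁ = 6, Δ₂ = 32, Δ₃ = 192.
All leading minors are positive, so H is positive definite: a local minimum.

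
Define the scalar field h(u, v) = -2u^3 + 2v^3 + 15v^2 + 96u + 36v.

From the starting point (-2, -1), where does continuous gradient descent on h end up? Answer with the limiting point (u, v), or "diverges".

h is separable, so gradient descent decouples: u follows -∂h/∂u, v follows -∂h/∂v.
∂h/∂u = -6(u - 4)(u + 4); at u=-2 this is 72, so u decreases.
∂h/∂v = 6(v + 2)(v + 3); at v=-1 this is 12, so v decreases.
u converges to its nearest critical value -4 (a local min of the u-part); v converges to -2. The iterate converges to (-4, -2).

(-4, -2)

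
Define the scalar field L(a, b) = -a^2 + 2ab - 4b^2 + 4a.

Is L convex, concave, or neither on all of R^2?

L is quadratic, so its Hessian is the constant matrix H = [[-2, 2], [2, -8]].
det(H) = 12, tr(H) = -10.
det(H) > 0 and tr(H) < 0, so H is negative definite everywhere: concave.

concave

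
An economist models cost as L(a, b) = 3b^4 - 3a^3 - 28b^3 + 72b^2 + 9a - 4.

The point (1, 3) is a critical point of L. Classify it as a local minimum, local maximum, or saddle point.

The mixed partial ∂²L/∂a∂b is 0, so the Hessian at any point is diag(L_aa, L_bb) = diag(-18a, 12(3b^2 - 14b + 12)).
At (1, 3): H = diag(-18, -36).
Both eigenvalues are negative, so H is negative definite: a local maximum.

local maximum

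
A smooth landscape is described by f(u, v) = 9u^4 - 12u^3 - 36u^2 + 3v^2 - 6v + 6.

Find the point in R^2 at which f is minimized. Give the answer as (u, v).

(2, 1)

f(u,v) separates as P(u) + Q(v) + 6, so its minimum is min P + min Q + 6.
P'(u) = 36u(u - 2)(u + 1) vanishes at u ∈ {-1, 0, 2}; Q'(v) = 6v - 6 vanishes at v ∈ {1}.
Local minima of P (where P''>0): P(-1)=-15, P(2)=-96. Local minima of Q: Q(1)=-3.
So the global minimum of f is P(2) + Q(1) + 6 = -96 − 3 + 6 = -93, attained at (2, 1).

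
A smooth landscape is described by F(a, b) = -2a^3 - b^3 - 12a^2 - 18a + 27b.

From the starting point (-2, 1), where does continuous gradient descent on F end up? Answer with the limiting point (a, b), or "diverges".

(-3, -3)

F is separable, so gradient descent decouples: a follows -∂F/∂a, b follows -∂F/∂b.
∂F/∂a = -6(a + 1)(a + 3); at a=-2 this is 6, so a decreases.
∂F/∂b = -3(b - 3)(b + 3); at b=1 this is 24, so b decreases.
a converges to its nearest critical value -3 (a local min of the a-part); b converges to -3. The iterate converges to (-3, -3).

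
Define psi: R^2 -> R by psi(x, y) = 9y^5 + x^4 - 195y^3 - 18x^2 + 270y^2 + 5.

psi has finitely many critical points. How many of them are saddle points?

psi separates as a function of x plus a function of y, so ∇psi=0 decouples.
∂psi/∂x = 4x(x - 3)(x + 3) = 0 at x ∈ {-3, 0, 3}; ∂psi/∂y = 45y(y - 3)(y - 1)(y + 4) = 0 at y ∈ {-4, 0, 1, 3}.
The Hessian is diagonal: diag(psi_xx, psi_yy). Second derivatives: psi_xx(-3)=72, psi_xx(0)=-36, psi_xx(3)=72; psi_yy(-4)=-6300, psi_yy(0)=540, psi_yy(1)=-450, psi_yy(3)=1890.
Saddle points occur where the two diagonal entries have opposite signs: (-3, -4), (-3, 1), (0, 0), (0, 3), (3, -4), (3, 1). Count: 6.

6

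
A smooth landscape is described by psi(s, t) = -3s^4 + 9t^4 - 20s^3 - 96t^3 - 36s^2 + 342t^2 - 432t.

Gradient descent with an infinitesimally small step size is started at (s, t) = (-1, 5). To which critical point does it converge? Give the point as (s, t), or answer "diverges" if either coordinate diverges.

psi is separable, so gradient descent decouples: s follows -∂psi/∂s, t follows -∂psi/∂t.
∂psi/∂s = -12s(s + 2)(s + 3); at s=-1 this is 24, so s decreases.
∂psi/∂t = 36(t - 4)(t - 3)(t - 1); at t=5 this is 288, so t decreases.
s converges to its nearest critical value -2 (a local min of the s-part); t converges to 4. The iterate converges to (-2, 4).

(-2, 4)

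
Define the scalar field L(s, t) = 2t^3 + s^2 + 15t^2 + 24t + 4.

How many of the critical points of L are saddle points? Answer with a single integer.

L separates as a function of s plus a function of t, so ∇L=0 decouples.
∂L/∂s = 2s = 0 at s ∈ {0}; ∂L/∂t = 6(t + 1)(t + 4) = 0 at t ∈ {-4, -1}.
The Hessian is diagonal: diag(L_ss, L_tt). Second derivatives: L_ss(0)=2; L_tt(-4)=-18, L_tt(-1)=18.
Saddle points occur where the two diagonal entries have opposite signs: (0, -4). Count: 1.

1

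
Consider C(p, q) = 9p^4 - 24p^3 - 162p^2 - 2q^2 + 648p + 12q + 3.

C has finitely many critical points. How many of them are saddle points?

C separates as a function of p plus a function of q, so ∇C=0 decouples.
∂C/∂p = 36(p - 3)(p - 2)(p + 3) = 0 at p ∈ {-3, 2, 3}; ∂C/∂q = -4(q - 3) = 0 at q ∈ {3}.
The Hessian is diagonal: diag(C_pp, C_qq). Second derivatives: C_pp(-3)=1080, C_pp(2)=-180, C_pp(3)=216; C_qq(3)=-4.
Saddle points occur where the two diagonal entries have opposite signs: (-3, 3), (3, 3). Count: 2.

2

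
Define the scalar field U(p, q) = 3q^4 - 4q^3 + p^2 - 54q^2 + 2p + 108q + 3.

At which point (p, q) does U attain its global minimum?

U(p,q) separates as A(p) + B(q) + 3, so its minimum is min A + min B + 3.
A'(p) = 2p + 2 vanishes at p ∈ {-1}; B'(q) = 12(q - 3)(q - 1)(q + 3) vanishes at q ∈ {-3, 1, 3}.
Local minima of A (where A''>0): A(-1)=-1. Local minima of B: B(-3)=-459, B(3)=-27.
So the global minimum of U is A(-1) + B(-3) + 3 = -1 − 459 + 3 = -457, attained at (-1, -3).

(-1, -3)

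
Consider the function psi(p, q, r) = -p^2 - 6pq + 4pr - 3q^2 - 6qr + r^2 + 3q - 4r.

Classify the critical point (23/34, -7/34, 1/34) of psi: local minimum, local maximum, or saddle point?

The Hessian is constant: H = [[-2, -6, 4], [-6, -6, -6], [4, -6, 2]].
Leading principal minors: Δ₁ = -2, Δ₂ = -24, Δ₃ = 408.
The minors fit neither the all-positive nor the alternating-sign pattern, so H is indefinite: a saddle point.

saddle point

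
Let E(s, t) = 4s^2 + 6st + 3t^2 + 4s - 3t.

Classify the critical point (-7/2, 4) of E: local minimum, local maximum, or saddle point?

local minimum

The Hessian of E is constant: H = [[8, 6], [6, 6]].
det(H) = 8·6 − 6² = 12.
det(H) > 0 and tr(H) = 14 > 0, so H is positive definite and the point is a local minimum.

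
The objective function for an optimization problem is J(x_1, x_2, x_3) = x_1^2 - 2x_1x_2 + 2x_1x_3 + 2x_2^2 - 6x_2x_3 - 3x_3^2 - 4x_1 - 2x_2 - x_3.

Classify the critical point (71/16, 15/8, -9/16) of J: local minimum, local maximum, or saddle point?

The Hessian is constant: H = [[2, -2, 2], [-2, 4, -6], [2, -6, -6]].
Leading principal minors: Δ₁ = 2, Δ₂ = 4, Δ₃ = -64.
The minors fit neither the all-positive nor the alternating-sign pattern, so H is indefinite: a saddle point.

saddle point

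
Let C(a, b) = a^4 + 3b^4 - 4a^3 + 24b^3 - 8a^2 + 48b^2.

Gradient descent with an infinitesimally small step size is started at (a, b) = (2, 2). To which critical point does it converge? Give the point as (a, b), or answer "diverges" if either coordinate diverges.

(4, 0)

C is separable, so gradient descent decouples: a follows -∂C/∂a, b follows -∂C/∂b.
∂C/∂a = 4a(a - 4)(a + 1); at a=2 this is -48, so a increases.
∂C/∂b = 12b(b + 2)(b + 4); at b=2 this is 576, so b decreases.
a converges to its nearest critical value 4 (a local min of the a-part); b converges to 0. The iterate converges to (4, 0).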